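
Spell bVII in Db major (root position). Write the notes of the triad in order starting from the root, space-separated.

The root of bVII is the lowered 7th degree: C becomes Cb. Building the major chord from the parallel minor on Cb: Cb–Eb–Gb.

Cb Eb Gb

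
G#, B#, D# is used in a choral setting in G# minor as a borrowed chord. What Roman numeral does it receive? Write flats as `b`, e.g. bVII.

G# is scale degree 1 in G# minor. The diatonic chord on degree 1 would be G#m (i), but G#–B#–D# is the major chord from G# major. As a borrowed chord it is labeled I.

I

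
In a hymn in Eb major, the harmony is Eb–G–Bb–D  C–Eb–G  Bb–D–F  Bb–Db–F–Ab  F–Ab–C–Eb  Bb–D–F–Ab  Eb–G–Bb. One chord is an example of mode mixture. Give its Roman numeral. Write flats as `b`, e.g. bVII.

v7

The diatonic triads in Eb major are Eb, Fm, Gm, Ab, Bb, Cm, Ddim. Eb–G–Bb–D = Ebmaj7, C–Eb–G = Cm, Bb–D–F = Bb, F–Ab–C–Eb = Fm7, Bb–D–F–Ab = Bb7 and Eb–G–Bb = Eb are all diatonic. But Bb–Db–F–Ab is foreign: the diatonic V on degree 5 is Bb, whereas Bbm7 comes from Eb minor. It is labeled v7.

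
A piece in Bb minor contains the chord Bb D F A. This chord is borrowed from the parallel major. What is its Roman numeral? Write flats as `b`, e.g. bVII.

The root Bb is the diatonic 1st degree of Bb minor; the borrowing shows in the chord quality. Bb–D–F–A is a major-seventh chord — the form found in Bb major, not the diatonic i (Bbm). Borrowed into Bb minor it is written Imaj7.

Imaj7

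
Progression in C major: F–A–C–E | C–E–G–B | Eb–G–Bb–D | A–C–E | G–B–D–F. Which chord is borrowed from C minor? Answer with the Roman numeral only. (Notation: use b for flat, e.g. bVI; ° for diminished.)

C major has the diatonic set C, Dm, Em, F, G, Am, Bdim. F–A–C–E = Fmaj7, C–E–G–B = Cmaj7, A–C–E = Am and G–B–D–F = G7 are all diatonic. Eb–G–Bb–D is not: scale degree 3 in C major carries Em (iii). In C minor the chord on that degree is Ebmaj7, so here it functions as bIIImaj7, borrowed from the parallel minor.

bIIImaj7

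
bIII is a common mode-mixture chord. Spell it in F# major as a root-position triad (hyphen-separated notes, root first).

The root of bIII is the lowered 3rd degree: A# becomes A. Building the major chord from the parallel minor on A: A–C#–E.

A-C#-E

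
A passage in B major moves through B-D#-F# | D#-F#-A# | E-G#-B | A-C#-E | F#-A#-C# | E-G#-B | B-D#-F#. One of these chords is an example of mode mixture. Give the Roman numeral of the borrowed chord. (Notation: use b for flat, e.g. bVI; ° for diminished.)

B major has the diatonic set B, C#m, D#m, E, F#, G#m, A#dim. Of the given chords, B–D#–F# = B, D#–F#–A# = D#m, E–G#–B = E and F#–A#–C# = F# are diatonic. A–C#–E is not: scale degree 7 in B major carries A#dim (vii°). In B minor the chord on that degree is A, so here it functions as bVII, borrowed from the parallel minor.

bVII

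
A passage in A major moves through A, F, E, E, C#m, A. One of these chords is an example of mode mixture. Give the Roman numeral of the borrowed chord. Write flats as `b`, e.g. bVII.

bVI

A major has the diatonic set A, Bm, C#m, D, E, F#m, G#dim. Of the given chords, A, E and C#m are diatonic. F (F–A–C) doesn't fit — on degree 6 A major would have F#m (vi). F is the degree-6 chord of A minor, so it is the borrowed bVI.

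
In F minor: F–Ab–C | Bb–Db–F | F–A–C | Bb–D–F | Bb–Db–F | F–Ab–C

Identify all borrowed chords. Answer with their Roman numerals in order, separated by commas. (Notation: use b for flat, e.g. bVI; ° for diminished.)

The diatonic triads in F minor (with V from harmonic minor) are Fm, Gdim, Ab, Bbm, C, Db, Eb. F–Ab–C = Fm and Bb–Db–F = Bbm both belong to that set. But F–A–C is foreign: the diatonic i on degree 1 is Fm, whereas F comes from F major. It is labeled I. Bb–D–F doesn't fit — on degree 4 F minor would have Bbm (iv). Bb is the degree-4 chord of F major, so it is the borrowed IV.

I, IV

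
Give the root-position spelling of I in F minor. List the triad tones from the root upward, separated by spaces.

F A C

I is built on scale degree 1, which is F in both F minor and its parallel. Stacking thirds in F major on F gives F–A–C.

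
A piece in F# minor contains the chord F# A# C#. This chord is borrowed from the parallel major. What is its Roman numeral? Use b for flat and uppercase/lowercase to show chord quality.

F# is scale degree 1 in F# minor. F#–A#–C# is a major chord — the form found in F# major, not the diatonic i (F#m). Borrowed into F# minor it is written I.

I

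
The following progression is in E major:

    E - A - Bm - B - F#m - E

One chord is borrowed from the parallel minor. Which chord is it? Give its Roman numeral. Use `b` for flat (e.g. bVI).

E major has the diatonic set E, F#m, G#m, A, B, C#m, D#dim. E, A, B and F#m all belong to that set. Bm (B–D–F#) doesn't fit — on degree 5 E major would have B (V). Bm is the degree-5 chord of E minor, so it is the borrowed v.

v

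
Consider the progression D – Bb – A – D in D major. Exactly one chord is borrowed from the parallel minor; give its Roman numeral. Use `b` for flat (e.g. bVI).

D major has the diatonic set D, Em, F#m, G, A, Bm, C#dim. D and A are both diatonic. Bb (Bb–D–F) doesn't fit — on degree 6 D major would have Bm (vi). Bb is the degree-6 chord of D minor, so it is the borrowed bVI.

bVI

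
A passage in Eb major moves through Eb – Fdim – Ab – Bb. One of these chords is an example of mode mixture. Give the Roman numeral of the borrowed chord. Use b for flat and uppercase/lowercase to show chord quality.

The diatonic triads in Eb major are Eb, Fm, Gm, Ab, Bb, Cm, Ddim. Eb, Ab and Bb are all diatonic. But Fdim (F–Ab–Cb) is foreign: the diatonic ii on degree 2 is Fm, whereas Fdim comes from Eb minor. It is labeled ii°.

ii°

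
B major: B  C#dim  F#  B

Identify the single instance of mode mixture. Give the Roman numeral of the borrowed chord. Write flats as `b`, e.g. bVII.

In B major the diatonic chords are B, C#m, D#m, E, F#, G#m, A#dim. B and F# are both diatonic. But C#dim (C#–E–G) is foreign: the diatonic ii on degree 2 is C#m, whereas C#dim comes from B minor. It is labeled ii°.

ii°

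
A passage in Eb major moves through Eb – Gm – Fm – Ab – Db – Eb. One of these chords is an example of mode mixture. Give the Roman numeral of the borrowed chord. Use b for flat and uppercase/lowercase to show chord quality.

bVII

In Eb major the diatonic chords are Eb, Fm, Gm, Ab, Bb, Cm, Ddim. Of the given chords, Eb, Gm, Fm and Ab are diatonic. But Db (Db–F–Ab) is foreign: the diatonic vii° on degree 7 is Ddim, whereas Db comes from Eb minor. It is labeled bVII.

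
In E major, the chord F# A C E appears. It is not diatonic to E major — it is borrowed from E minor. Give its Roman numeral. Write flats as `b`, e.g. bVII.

iiø7

The root F# is the diatonic 2nd degree of E major; the borrowing shows in the chord quality. Diatonically E major has F#m (ii) on that degree; F#–A–C–E is instead the half-diminished-seventh chord native to E minor, so it takes the label iiø7.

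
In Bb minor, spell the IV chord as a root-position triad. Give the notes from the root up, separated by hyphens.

IV is built on scale degree 4, which is Eb in both Bb minor and its parallel. Stacking thirds in Bb major on Eb gives Eb–G–Bb.

Eb-G-Bb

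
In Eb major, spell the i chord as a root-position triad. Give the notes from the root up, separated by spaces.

i is built on scale degree 1, which is Eb in both Eb major and its parallel. In Eb minor the chord on Eb is Eb–Gb–Bb.

Eb Gb Bb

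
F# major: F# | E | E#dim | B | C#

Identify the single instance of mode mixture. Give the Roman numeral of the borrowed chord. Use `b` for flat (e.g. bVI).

bVII

The diatonic triads in F# major are F#, G#m, A#m, B, C#, D#m, E#dim. F#, E#dim, B and C# all belong to that set. E (E–G#–B) is not: scale degree 7 in F# major carries E#dim (vii°). In F# minor the chord on that degree is E, so here it functions as bVII, borrowed from the parallel minor.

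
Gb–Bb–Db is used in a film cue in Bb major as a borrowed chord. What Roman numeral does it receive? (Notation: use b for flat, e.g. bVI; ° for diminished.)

bVI

In Bb major scale degree 6 is G; Gb is its lowered form, from Bb minor. Gb–Bb–Db is a major chord — the form found in Bb minor, not the diatonic vi (Gm). Borrowed into Bb major it is written bVI.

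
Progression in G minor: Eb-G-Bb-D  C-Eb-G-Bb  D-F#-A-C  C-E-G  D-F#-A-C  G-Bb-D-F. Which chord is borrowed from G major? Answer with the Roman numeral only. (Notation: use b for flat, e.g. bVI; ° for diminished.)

IV

G minor has the diatonic set Gm, Adim, Bb, Cm, D, Eb, F (with V from harmonic minor). Eb–G–Bb–D = Ebmaj7, C–Eb–G–Bb = Cm7, D–F#–A–C = D7 and G–Bb–D–F = Gm7 all belong to that set. But C–E–G is foreign: the diatonic iv on degree 4 is Cm, whereas C comes from G major. It is labeled IV.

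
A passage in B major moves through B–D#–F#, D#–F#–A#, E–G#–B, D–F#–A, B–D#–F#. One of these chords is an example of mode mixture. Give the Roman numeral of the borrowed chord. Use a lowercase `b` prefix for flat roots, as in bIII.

The diatonic triads in B major are B, C#m, D#m, E, F#, G#m, A#dim. Of the given chords, B–D#–F# = B, D#–F#–A# = D#m and E–G#–B = E are diatonic. D–F#–A is not: scale degree 3 in B major carries D#m (iii). In B minor the chord on that degree is D, so here it functions as bIII, borrowed from the parallel minor.

bIII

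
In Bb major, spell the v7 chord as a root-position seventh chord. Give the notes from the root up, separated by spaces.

F Ab C Eb

v7 is built on scale degree 5, which is F in both Bb major and its parallel. Stacking thirds in Bb minor on F gives F–Ab–C–Eb.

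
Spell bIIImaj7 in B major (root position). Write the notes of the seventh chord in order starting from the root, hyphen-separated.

Scale degree 3 in B major is D#. bIIImaj7 uses the lowered form, D, taken from B minor. Building the major-seventh chord from the parallel minor on D: D–F#–A–C#.

D-F#-A-C#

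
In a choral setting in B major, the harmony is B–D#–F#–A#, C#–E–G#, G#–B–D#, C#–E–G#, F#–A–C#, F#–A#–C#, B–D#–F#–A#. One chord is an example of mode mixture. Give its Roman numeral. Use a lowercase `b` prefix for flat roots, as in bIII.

In B major the diatonic chords are B, C#m, D#m, E, F#, G#m, A#dim. Of the given chords, B–D#–F#–A# = Bmaj7, C#–E–G# = C#m, G#–B–D# = G#m and F#–A#–C# = F# are diatonic. F#–A–C# is not: scale degree 5 in B major carries F# (V). In B minor the chord on that degree is F#m, so here it functions as v, borrowed from the parallel minor.

v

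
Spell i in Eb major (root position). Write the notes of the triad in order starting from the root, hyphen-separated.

Eb-Gb-Bb

The root, Eb, is scale degree 1 — the same note in Eb major and Eb minor; only the chord quality changes. Stacking thirds in Eb minor on Eb gives Eb–Gb–Bb.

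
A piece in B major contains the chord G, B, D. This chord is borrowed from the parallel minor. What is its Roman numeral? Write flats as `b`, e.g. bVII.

In B major scale degree 6 is G#; G is its lowered form, from B minor. The diatonic chord on degree 6 would be G#m (vi), but G–B–D is the major chord from B minor. As a borrowed chord it is labeled bVI.

bVI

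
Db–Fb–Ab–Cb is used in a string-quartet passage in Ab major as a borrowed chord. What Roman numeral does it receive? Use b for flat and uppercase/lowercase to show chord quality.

iv7

Db is scale degree 4 in Ab major. Diatonically Ab major has Db (IV) on that degree; Db–Fb–Ab–Cb is instead the minor-seventh chord native to Ab minor, so it takes the label iv7.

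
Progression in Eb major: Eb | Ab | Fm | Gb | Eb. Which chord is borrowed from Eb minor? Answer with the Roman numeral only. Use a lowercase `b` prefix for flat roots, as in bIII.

bIII

Eb major has the diatonic set Eb, Fm, Gm, Ab, Bb, Cm, Ddim. Of the given chords, Eb, Ab and Fm are diatonic. Gb (Gb–Bb–Db) doesn't fit — on degree 3 Eb major would have Gm (iii). Gb is the degree-3 chord of Eb minor, so it is the borrowed bIII.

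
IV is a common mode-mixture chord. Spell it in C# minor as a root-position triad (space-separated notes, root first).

The root, F#, is scale degree 4 — the same note in C# minor and C# major; only the chord quality changes. Stacking thirds in C# major on F# gives F#–A#–C#.

F# A# C#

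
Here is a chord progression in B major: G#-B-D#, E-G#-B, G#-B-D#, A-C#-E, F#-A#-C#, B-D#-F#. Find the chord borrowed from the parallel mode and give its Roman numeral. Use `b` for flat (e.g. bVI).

bVII

The diatonic triads in B major are B, C#m, D#m, E, F#, G#m, A#dim. G#–B–D# = G#m, E–G#–B = E, F#–A#–C# = F# and B–D#–F# = B all belong to that set. A–C#–E is not: scale degree 7 in B major carries A#dim (vii°). In B minor the chord on that degree is A, so here it functions as bVII, borrowed from the parallel minor.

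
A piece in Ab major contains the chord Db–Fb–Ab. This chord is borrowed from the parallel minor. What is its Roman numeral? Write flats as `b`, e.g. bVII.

The root Db is the diatonic 4th degree of Ab major; the borrowing shows in the chord quality. Db–Fb–Ab is a minor chord — the form found in Ab minor, not the diatonic IV (Db). Borrowed into Ab major it is written iv.

iv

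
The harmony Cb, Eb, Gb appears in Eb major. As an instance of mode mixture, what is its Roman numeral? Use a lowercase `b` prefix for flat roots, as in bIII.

Cb is the lowered form of scale degree 6 in Eb major (the diatonic degree 6 is C). The diatonic chord on degree 6 would be Cm (vi), but Cb–Eb–Gb is the major chord from Eb minor. As a borrowed chord it is labeled bVI.

bVI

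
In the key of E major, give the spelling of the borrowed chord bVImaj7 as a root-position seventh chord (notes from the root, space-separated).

C E G B

bVImaj7 is built on the lowered scale degree 6. In E major degree 6 is C#; lowered it becomes C. Building the major-seventh chord from the parallel minor on C: C–E–G–B.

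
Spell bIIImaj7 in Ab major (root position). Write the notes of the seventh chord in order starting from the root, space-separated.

Scale degree 3 in Ab major is C. bIIImaj7 uses the lowered form, Cb, taken from Ab minor. In Ab minor the chord on Cb is Cb–Eb–Gb–Bb.

Cb Eb Gb Bb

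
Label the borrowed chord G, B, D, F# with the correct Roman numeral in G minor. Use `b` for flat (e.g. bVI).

Imaj7

The root G is the diatonic 1st degree of G minor; the borrowing shows in the chord quality. Diatonically G minor has Gm (i) on that degree; G–B–D–F# is instead the major-seventh chord native to G major, so it takes the label Imaj7.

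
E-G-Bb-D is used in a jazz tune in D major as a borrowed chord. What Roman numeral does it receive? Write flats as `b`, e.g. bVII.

The root E is the diatonic 2nd degree of D major; the borrowing shows in the chord quality. Diatonically D major has Em (ii) on that degree; E–G–Bb–D is instead the half-diminished-seventh chord native to D minor, so it takes the label iiø7.

iiø7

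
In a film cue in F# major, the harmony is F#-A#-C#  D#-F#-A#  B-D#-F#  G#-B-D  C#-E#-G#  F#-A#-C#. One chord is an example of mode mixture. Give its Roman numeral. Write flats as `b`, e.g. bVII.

In F# major the diatonic chords are F#, G#m, A#m, B, C#, D#m, E#dim. Of the given chords, F#–A#–C# = F#, D#–F#–A# = D#m, B–D#–F# = B and C#–E#–G# = C# are diatonic. G#–B–D is not: scale degree 2 in F# major carries G#m (ii). In F# minor the chord on that degree is G#dim, so here it functions as ii°, borrowed from the parallel minor.

ii°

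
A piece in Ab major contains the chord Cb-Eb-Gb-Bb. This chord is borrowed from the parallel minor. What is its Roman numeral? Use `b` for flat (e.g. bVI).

The root Cb is the lowered 3rd scale degree — diatonically Ab major has C there. Cb–Eb–Gb–Bb is a major-seventh chord — the form found in Ab minor, not the diatonic iii (Cm). Borrowed into Ab major it is written bIIImaj7.

bIIImaj7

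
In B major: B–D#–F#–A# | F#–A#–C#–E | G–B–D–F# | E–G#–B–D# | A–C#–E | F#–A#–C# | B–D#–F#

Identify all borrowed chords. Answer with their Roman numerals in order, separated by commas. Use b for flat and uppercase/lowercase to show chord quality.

bVImaj7, bVII

B major has the diatonic set B, C#m, D#m, E, F#, G#m, A#dim. B–D#–F#–A# = Bmaj7, F#–A#–C#–E = F#7, E–G#–B–D# = Emaj7, F#–A#–C# = F# and B–D#–F# = B all belong to that set. G–B–D–F# is not: scale degree 6 in B major carries G#m (vi). In B minor the chord on that degree is Gmaj7, so here it functions as bVImaj7, borrowed from the parallel minor. A–C#–E is not: scale degree 7 in B major carries A#dim (vii°). In B minor the chord on that degree is A, so here it functions as bVII, borrowed from the parallel minor.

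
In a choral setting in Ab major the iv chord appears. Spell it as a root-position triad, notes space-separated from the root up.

The root, Db, is scale degree 4 — the same note in Ab major and Ab minor; only the chord quality changes. In Ab minor the chord on Db is Db–Fb–Ab.

Db Fb Ab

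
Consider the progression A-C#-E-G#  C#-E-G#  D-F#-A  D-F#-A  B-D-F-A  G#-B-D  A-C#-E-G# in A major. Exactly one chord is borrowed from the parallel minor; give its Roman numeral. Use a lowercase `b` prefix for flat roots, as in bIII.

iiø7

A major has the diatonic set A, Bm, C#m, D, E, F#m, G#dim. Of the given chords, A–C#–E–G# = Amaj7, C#–E–G# = C#m, D–F#–A = D and G#–B–D = G#dim are diatonic. B–D–F–A doesn't fit — on degree 2 A major would have Bm (ii). Bm7b5 is the degree-2 chord of A minor, so it is the borrowed iiø7.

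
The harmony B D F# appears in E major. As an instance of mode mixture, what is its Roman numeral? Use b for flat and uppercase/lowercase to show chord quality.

The root B is the diatonic 5th degree of E major; the borrowing shows in the chord quality. The diatonic chord on degree 5 would be B (V), but B–D–F# is the minor chord from E minor. As a borrowed chord it is labeled v.

v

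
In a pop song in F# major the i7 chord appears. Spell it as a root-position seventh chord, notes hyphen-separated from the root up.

i7 is built on scale degree 1, which is F# in both F# major and its parallel. Stacking thirds in F# minor on F# gives F#–A–C#–E.

F#-A-C#-E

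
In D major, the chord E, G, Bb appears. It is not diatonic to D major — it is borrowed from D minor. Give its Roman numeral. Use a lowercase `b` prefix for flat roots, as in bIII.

E is scale degree 2 in D major. E–G–Bb is a diminished chord — the form found in D minor, not the diatonic ii (Em). Borrowed into D major it is written ii°.

ii°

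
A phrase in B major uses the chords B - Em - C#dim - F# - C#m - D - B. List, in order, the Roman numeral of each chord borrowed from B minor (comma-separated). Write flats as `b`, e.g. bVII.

The diatonic triads in B major are B, C#m, D#m, E, F#, G#m, A#dim. B, F# and C#m all belong to that set. But Em (E–G–B) is foreign: the diatonic IV on degree 4 is E, whereas Em comes from B minor. It is labeled iv. But C#dim (C#–E–G) is foreign: the diatonic ii on degree 2 is C#m, whereas C#dim comes from B minor. It is labeled ii°. D (D–F#–A) is not: scale degree 3 in B major carries D#m (iii). In B minor the chord on that degree is D, so here it functions as bIII, borrowed from the parallel minor.

iv, ii°, bIII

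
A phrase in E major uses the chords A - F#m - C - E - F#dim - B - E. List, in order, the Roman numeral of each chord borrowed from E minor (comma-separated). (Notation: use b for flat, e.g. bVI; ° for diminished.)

bVI, ii°

E major has the diatonic set E, F#m, G#m, A, B, C#m, D#dim. A, F#m, E and B are all diatonic. But C (C–E–G) is foreign: the diatonic vi on degree 6 is C#m, whereas C comes from E minor. It is labeled bVI. F#dim (F#–A–C) is not: scale degree 2 in E major carries F#m (ii). In E minor the chord on that degree is F#dim, so here it functions as ii°, borrowed from the parallel minor.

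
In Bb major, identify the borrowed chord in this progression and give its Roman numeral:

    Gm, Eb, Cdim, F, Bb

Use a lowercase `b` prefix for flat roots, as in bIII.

The diatonic triads in Bb major are Bb, Cm, Dm, Eb, F, Gm, Adim. Gm, Eb, F and Bb are all diatonic. But Cdim (C–Eb–Gb) is foreign: the diatonic ii on degree 2 is Cm, whereas Cdim comes from Bb minor. It is labeled ii°.

ii°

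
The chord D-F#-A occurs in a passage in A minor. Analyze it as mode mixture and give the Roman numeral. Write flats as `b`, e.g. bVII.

The root D is the diatonic 4th degree of A minor; the borrowing shows in the chord quality. D–F#–A is a major chord — the form found in A major, not the diatonic iv (Dm). Borrowed into A minor it is written IV.

IV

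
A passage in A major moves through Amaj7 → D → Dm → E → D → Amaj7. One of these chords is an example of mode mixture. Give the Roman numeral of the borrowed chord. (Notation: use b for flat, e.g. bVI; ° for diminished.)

iv

The diatonic triads in A major are A, Bm, C#m, D, E, F#m, G#dim. Amaj7, D and E all belong to that set. But Dm (D–F–A) is foreign: the diatonic IV on degree 4 is D, whereas Dm comes from A minor. It is labeled iv.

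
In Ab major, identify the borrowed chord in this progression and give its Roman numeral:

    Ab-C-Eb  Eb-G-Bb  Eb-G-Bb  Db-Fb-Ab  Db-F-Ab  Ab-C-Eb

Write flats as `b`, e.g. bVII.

In Ab major the diatonic chords are Ab, Bbm, Cm, Db, Eb, Fm, Gdim. Of the given chords, Ab–C–Eb = Ab, Eb–G–Bb = Eb and Db–F–Ab = Db are diatonic. Db–Fb–Ab doesn't fit — on degree 4 Ab major would have Db (IV). Dbm is the degree-4 chord of Ab minor, so it is the borrowed iv.

iv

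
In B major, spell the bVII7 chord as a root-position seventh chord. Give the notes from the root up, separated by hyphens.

Scale degree 7 in B major is A#. bVII7 uses the lowered form, A, taken from B minor. Building the dominant-seventh chord from the parallel minor on A: A–C#–E–G.

A-C#-E-G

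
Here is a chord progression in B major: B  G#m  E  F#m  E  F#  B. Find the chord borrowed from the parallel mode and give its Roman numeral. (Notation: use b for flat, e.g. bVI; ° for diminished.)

In B major the diatonic chords are B, C#m, D#m, E, F#, G#m, A#dim. Of the given chords, B, G#m, E and F# are diatonic. But F#m (F#–A–C#) is foreign: the diatonic V on degree 5 is F#, whereas F#m comes from B minor. It is labeled v.

v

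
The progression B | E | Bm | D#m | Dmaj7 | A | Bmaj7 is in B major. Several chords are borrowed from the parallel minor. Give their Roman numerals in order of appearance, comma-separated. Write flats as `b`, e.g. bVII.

The diatonic triads in B major are B, C#m, D#m, E, F#, G#m, A#dim. Of the given chords, B, E, D#m and Bmaj7 are diatonic. Bm (B–D–F#) doesn't fit — on degree 1 B major would have B (I). Bm is the degree-1 chord of B minor, so it is the borrowed i. But Dmaj7 (D–F#–A–C#) is foreign: the diatonic iii on degree 3 is D#m, whereas Dmaj7 comes from B minor. It is labeled bIIImaj7. A (A–C#–E) doesn't fit — on degree 7 B major would have A#dim (vii°). A is the degree-7 chord of B minor, so it is the borrowed bVII.

i, bIIImaj7, bVII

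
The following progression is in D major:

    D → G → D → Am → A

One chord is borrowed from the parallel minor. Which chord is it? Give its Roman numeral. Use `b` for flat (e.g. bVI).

v

D major has the diatonic set D, Em, F#m, G, A, Bm, C#dim. Of the given chords, D, G and A are diatonic. Am (A–C–E) doesn't fit — on degree 5 D major would have A (V). Am is the degree-5 chord of D minor, so it is the borrowed v.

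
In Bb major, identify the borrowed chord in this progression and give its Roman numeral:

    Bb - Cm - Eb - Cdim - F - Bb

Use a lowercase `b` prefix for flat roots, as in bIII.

In Bb major the diatonic chords are Bb, Cm, Dm, Eb, F, Gm, Adim. Of the given chords, Bb, Cm, Eb and F are diatonic. Cdim (C–Eb–Gb) is not: scale degree 2 in Bb major carries Cm (ii). In Bb minor the chord on that degree is Cdim, so here it functions as ii°, borrowed from the parallel minor.

ii°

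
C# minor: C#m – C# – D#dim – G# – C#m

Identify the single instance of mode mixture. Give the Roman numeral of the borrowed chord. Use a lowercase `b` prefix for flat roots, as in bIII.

C# minor has the diatonic set C#m, D#dim, E, F#m, G#, A, B (with V from harmonic minor). C#m, D#dim and G# all belong to that set. C# (C#–E#–G#) is not: scale degree 1 in C# minor carries C#m (i). In C# major the chord on that degree is C#, so here it functions as I, borrowed from the parallel major.

I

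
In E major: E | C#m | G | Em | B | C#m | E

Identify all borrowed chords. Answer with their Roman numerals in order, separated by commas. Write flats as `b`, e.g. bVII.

bIII, i

E major has the diatonic set E, F#m, G#m, A, B, C#m, D#dim. E, C#m and B are all diatonic. G (G–B–D) doesn't fit — on degree 3 E major would have G#m (iii). G is the degree-3 chord of E minor, so it is the borrowed bIII. But Em (E–G–B) is foreign: the diatonic I on degree 1 is E, whereas Em comes from E minor. It is labeled i.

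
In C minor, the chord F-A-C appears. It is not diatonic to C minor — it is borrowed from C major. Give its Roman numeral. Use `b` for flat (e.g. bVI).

IV

The root F is the diatonic 4th degree of C minor; the borrowing shows in the chord quality. F–A–C is a major chord — the form found in C major, not the diatonic iv (Fm). Borrowed into C minor it is written IV.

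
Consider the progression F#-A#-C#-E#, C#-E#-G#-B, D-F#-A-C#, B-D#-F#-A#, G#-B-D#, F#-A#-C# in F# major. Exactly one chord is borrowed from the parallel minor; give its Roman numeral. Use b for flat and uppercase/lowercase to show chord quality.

bVImaj7

F# major has the diatonic set F#, G#m, A#m, B, C#, D#m, E#dim. Of the given chords, F#–A#–C#–E# = F#maj7, C#–E#–G#–B = C#7, B–D#–F#–A# = Bmaj7, G#–B–D# = G#m and F#–A#–C# = F# are diatonic. D–F#–A–C# doesn't fit — on degree 6 F# major would have D#m (vi). Dmaj7 is the degree-6 chord of F# minor, so it is the borrowed bVImaj7.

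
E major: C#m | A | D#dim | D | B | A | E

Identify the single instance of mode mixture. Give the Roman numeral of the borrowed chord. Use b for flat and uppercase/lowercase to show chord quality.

bVII

The diatonic triads in E major are E, F#m, G#m, A, B, C#m, D#dim. C#m, A, D#dim, B and E are all diatonic. D (D–F#–A) doesn't fit — on degree 7 E major would have D#dim (vii°). D is the degree-7 chord of E minor, so it is the borrowed bVII.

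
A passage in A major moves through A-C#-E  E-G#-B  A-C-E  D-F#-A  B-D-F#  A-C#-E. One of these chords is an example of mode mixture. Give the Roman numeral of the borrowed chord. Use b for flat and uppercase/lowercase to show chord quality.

The diatonic triads in A major are A, Bm, C#m, D, E, F#m, G#dim. A–C#–E = A, E–G#–B = E, D–F#–A = D and B–D–F# = Bm are all diatonic. A–C–E doesn't fit — on degree 1 A major would have A (I). Am is the degree-1 chord of A minor, so it is the borrowed i.

i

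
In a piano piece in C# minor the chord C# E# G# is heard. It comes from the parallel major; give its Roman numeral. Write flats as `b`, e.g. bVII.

C# is scale degree 1 in C# minor. C#–E#–G# is a major chord — the form found in C# major, not the diatonic i (C#m). Borrowed into C# minor it is written I.

I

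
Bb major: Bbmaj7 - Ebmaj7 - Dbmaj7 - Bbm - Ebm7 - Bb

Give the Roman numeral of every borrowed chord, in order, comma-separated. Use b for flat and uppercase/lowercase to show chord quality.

bIIImaj7, i, iv7

In Bb major the diatonic chords are Bb, Cm, Dm, Eb, F, Gm, Adim. Of the given chords, Bbmaj7, Ebmaj7 and Bb are diatonic. But Dbmaj7 (Db–F–Ab–C) is foreign: the diatonic iii on degree 3 is Dm, whereas Dbmaj7 comes from Bb minor. It is labeled bIIImaj7. But Bbm (Bb–Db–F) is foreign: the diatonic I on degree 1 is Bb, whereas Bbm comes from Bb minor. It is labeled i. Ebm7 (Eb–Gb–Bb–Db) doesn't fit — on degree 4 Bb major would have Eb (IV). Ebm7 is the degree-4 chord of Bb minor, so it is the borrowed iv7.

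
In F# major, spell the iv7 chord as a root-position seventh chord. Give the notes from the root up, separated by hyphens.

B-D-F#-A

The root, B, is scale degree 4 — the same note in F# major and F# minor; only the chord quality changes. Stacking thirds in F# minor on B gives B–D–F#–A.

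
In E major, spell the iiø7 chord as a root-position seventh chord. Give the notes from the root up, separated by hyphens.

F#-A-C-E

The root, F#, is scale degree 2 — the same note in E major and E minor; only the chord quality changes. Building the half-diminished-seventh chord from the parallel minor on F#: F#–A–C–E.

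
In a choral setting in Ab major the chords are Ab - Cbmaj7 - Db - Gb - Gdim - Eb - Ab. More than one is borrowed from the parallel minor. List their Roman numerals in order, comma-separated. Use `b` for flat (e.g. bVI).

In Ab major the diatonic chords are Ab, Bbm, Cm, Db, Eb, Fm, Gdim. Ab, Db, Gdim and Eb all belong to that set. Cbmaj7 (Cb–Eb–Gb–Bb) is not: scale degree 3 in Ab major carries Cm (iii). In Ab minor the chord on that degree is Cbmaj7, so here it functions as bIIImaj7, borrowed from the parallel minor. But Gb (Gb–Bb–Db) is foreign: the diatonic vii° on degree 7 is Gdim, whereas Gb comes from Ab minor. It is labeled bVII.

bIIImaj7, bVII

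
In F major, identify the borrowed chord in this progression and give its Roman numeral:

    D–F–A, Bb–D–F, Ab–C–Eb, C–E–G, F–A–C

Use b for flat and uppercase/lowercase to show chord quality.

bIII

F major has the diatonic set F, Gm, Am, Bb, C, Dm, Edim. Of the given chords, D–F–A = Dm, Bb–D–F = Bb, C–E–G = C and F–A–C = F are diatonic. Ab–C–Eb is not: scale degree 3 in F major carries Am (iii). In F minor the chord on that degree is Ab, so here it functions as bIII, borrowed from the parallel minor.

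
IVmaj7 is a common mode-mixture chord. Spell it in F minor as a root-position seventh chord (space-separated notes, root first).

Bb D F A

IVmaj7 is built on scale degree 4, which is Bb in both F minor and its parallel. In F major the chord on Bb is Bb–D–F–A.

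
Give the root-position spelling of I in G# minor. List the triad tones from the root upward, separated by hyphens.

I is built on scale degree 1, which is G# in both G# minor and its parallel. In G# major the chord on G# is G#–B#–D#.

G#-B#-D#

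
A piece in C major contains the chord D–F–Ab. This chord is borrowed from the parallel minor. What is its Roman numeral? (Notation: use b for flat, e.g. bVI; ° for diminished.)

ii°

D is scale degree 2 in C major. D–F–Ab is a diminished chord — the form found in C minor, not the diatonic ii (Dm). Borrowed into C major it is written ii°.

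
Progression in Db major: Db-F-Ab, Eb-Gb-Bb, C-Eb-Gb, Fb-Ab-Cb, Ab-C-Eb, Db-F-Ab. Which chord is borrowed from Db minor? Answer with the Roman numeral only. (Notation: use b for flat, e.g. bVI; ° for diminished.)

bIII

The diatonic triads in Db major are Db, Ebm, Fm, Gb, Ab, Bbm, Cdim. Of the given chords, Db–F–Ab = Db, Eb–Gb–Bb = Ebm, C–Eb–Gb = Cdim and Ab–C–Eb = Ab are diatonic. Fb–Ab–Cb is not: scale degree 3 in Db major carries Fm (iii). In Db minor the chord on that degree is Fb, so here it functions as bIII, borrowed from the parallel minor.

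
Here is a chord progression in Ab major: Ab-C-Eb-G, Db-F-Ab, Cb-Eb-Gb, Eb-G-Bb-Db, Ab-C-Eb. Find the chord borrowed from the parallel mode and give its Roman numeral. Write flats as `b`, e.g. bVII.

Ab major has the diatonic set Ab, Bbm, Cm, Db, Eb, Fm, Gdim. Ab–C–Eb–G = Abmaj7, Db–F–Ab = Db, Eb–G–Bb–Db = Eb7 and Ab–C–Eb = Ab all belong to that set. Cb–Eb–Gb is not: scale degree 3 in Ab major carries Cm (iii). In Ab minor the chord on that degree is Cb, so here it functions as bIII, borrowed from the parallel minor.

bIII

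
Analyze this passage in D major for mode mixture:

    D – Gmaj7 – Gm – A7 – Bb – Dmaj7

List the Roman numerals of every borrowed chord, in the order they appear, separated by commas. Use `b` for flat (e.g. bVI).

iv, bVI

The diatonic triads in D major are D, Em, F#m, G, A, Bm, C#dim. D, Gmaj7, A7 and Dmaj7 all belong to that set. But Gm (G–Bb–D) is foreign: the diatonic IV on degree 4 is G, whereas Gm comes from D minor. It is labeled iv. Bb (Bb–D–F) is not: scale degree 6 in D major carries Bm (vi). In D minor the chord on that degree is Bb, so here it functions as bVI, borrowed from the parallel minor.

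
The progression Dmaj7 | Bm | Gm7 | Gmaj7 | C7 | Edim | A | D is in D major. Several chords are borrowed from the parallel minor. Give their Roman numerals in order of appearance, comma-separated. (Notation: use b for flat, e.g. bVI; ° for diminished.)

iv7, bVII7, ii°

The diatonic triads in D major are D, Em, F#m, G, A, Bm, C#dim. Dmaj7, Bm, Gmaj7, A and D all belong to that set. But Gm7 (G–Bb–D–F) is foreign: the diatonic IV on degree 4 is G, whereas Gm7 comes from D minor. It is labeled iv7. But C7 (C–E–G–Bb) is foreign: the diatonic vii° on degree 7 is C#dim, whereas C7 comes from D minor. It is labeled bVII7. Edim (E–G–Bb) doesn't fit — on degree 2 D major would have Em (ii). Edim is the degree-2 chord of D minor, so it is the borrowed ii°.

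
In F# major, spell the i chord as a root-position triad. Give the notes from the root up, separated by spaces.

The root, F#, is scale degree 1 — the same note in F# major and F# minor; only the chord quality changes. In F# minor the chord on F# is F#–A–C#.

F# A C#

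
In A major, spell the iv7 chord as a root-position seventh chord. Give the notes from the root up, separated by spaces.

D F A C

iv7 is built on scale degree 4, which is D in both A major and its parallel. In A minor the chord on D is D–F–A–C.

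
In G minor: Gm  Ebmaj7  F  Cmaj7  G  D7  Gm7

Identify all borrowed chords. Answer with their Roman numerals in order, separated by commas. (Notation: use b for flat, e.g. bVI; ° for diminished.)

In G minor (with V from harmonic minor) the diatonic chords are Gm, Adim, Bb, Cm, D, Eb, F. Gm, Ebmaj7, F, D7 and Gm7 are all diatonic. But Cmaj7 (C–E–G–B) is foreign: the diatonic iv on degree 4 is Cm, whereas Cmaj7 comes from G major. It is labeled IVmaj7. G (G–B–D) is not: scale degree 1 in G minor carries Gm (i). In G major the chord on that degree is G, so here it functions as I, borrowed from the parallel major.

IVmaj7, I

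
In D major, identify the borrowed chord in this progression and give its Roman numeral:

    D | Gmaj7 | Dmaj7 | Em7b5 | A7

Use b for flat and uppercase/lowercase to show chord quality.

iiø7

D major has the diatonic set D, Em, F#m, G, A, Bm, C#dim. D, Gmaj7, Dmaj7 and A7 all belong to that set. Em7b5 (E–G–Bb–D) doesn't fit — on degree 2 D major would have Em (ii). Em7b5 is the degree-2 chord of D minor, so it is the borrowed iiø7.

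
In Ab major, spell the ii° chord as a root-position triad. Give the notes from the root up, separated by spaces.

Bb Db Fb

The root, Bb, is scale degree 2 — the same note in Ab major and Ab minor; only the chord quality changes. Building the diminished chord from the parallel minor on Bb: Bb–Db–Fb.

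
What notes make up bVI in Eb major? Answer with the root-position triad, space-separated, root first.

bVI is built on the lowered scale degree 6. In Eb major degree 6 is C; lowered it becomes Cb. In Eb minor the chord on Cb is Cb–Eb–Gb.

Cb Eb Gb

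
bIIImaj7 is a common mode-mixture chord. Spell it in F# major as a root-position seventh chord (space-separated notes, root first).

Scale degree 3 in F# major is A#. bIIImaj7 uses the lowered form, A, taken from F# minor. Stacking thirds in F# minor on A gives A–C#–E–G#.

A C# E G#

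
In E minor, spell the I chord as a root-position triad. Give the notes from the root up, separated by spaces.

E G# B

I is built on scale degree 1, which is E in both E minor and its parallel. Building the major chord from the parallel major on E: E–G#–B.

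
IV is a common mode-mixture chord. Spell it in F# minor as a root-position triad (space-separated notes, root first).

IV is built on scale degree 4, which is B in both F# minor and its parallel. In F# major the chord on B is B–D#–F#.

B D# F#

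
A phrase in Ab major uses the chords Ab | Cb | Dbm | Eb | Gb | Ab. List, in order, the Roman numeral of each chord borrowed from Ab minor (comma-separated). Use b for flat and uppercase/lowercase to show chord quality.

bIII, iv, bVII

Ab major has the diatonic set Ab, Bbm, Cm, Db, Eb, Fm, Gdim. Ab and Eb both belong to that set. Cb (Cb–Eb–Gb) doesn't fit — on degree 3 Ab major would have Cm (iii). Cb is the degree-3 chord of Ab minor, so it is the borrowed bIII. Dbm (Db–Fb–Ab) is not: scale degree 4 in Ab major carries Db (IV). In Ab minor the chord on that degree is Dbm, so here it functions as iv, borrowed from the parallel minor. Gb (Gb–Bb–Db) is not: scale degree 7 in Ab major carries Gdim (vii°). In Ab minor the chord on that degree is Gb, so here it functions as bVII, borrowed from the parallel minor.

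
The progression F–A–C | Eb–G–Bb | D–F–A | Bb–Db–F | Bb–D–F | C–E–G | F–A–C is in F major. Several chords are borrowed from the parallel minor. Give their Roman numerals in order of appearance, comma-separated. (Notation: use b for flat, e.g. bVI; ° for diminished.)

In F major the diatonic chords are F, Gm, Am, Bb, C, Dm, Edim. F–A–C = F, D–F–A = Dm, Bb–D–F = Bb and C–E–G = C all belong to that set. Eb–G–Bb doesn't fit — on degree 7 F major would have Edim (vii°). Eb is the degree-7 chord of F minor, so it is the borrowed bVII. Bb–Db–F doesn't fit — on degree 4 F major would have Bb (IV). Bbm is the degree-4 chord of F minor, so it is the borrowed iv.

bVII, iv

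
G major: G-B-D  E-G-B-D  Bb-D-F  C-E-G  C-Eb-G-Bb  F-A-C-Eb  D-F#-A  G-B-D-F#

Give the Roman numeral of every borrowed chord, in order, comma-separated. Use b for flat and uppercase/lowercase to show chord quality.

bIII, iv7, bVII7

G major has the diatonic set G, Am, Bm, C, D, Em, F#dim. G–B–D = G, E–G–B–D = Em7, C–E–G = C, D–F#–A = D and G–B–D–F# = Gmaj7 all belong to that set. But Bb–D–F is foreign: the diatonic iii on degree 3 is Bm, whereas Bb comes from G minor. It is labeled bIII. C–Eb–G–Bb is not: scale degree 4 in G major carries C (IV). In G minor the chord on that degree is Cm7, so here it functions as iv7, borrowed from the parallel minor. F–A–C–Eb is not: scale degree 7 in G major carries F#dim (vii°). In G minor the chord on that degree is F7, so here it functions as bVII7, borrowed from the parallel minor.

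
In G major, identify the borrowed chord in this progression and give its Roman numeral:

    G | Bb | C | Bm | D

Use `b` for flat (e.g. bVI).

bIII

G major has the diatonic set G, Am, Bm, C, D, Em, F#dim. Of the given chords, G, C, Bm and D are diatonic. Bb (Bb–D–F) is not: scale degree 3 in G major carries Bm (iii). In G minor the chord on that degree is Bb, so here it functions as bIII, borrowed from the parallel minor.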